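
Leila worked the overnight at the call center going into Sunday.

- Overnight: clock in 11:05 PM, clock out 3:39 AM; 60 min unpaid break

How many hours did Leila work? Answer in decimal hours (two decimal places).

3.57 hours

Overnight: 11:05 PM → midnight = 0 h 55 min; midnight → 3:39 AM = 3 h 39 min; span 4 h 34 min; less 60 min break → 3 h 34 min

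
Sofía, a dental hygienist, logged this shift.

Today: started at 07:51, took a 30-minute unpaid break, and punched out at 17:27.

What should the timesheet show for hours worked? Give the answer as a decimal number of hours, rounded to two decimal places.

Today: 07:51–17:27 = 9 h 36 min; less 30 min break → 9 h 6 min

9.10 hours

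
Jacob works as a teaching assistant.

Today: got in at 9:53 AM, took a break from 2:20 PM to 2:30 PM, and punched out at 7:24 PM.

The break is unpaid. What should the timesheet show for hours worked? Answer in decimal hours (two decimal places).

Today: 9:53 AM–7:24 PM = 9 h 31 min; less 10 min break → 9 h 21 min

9.35 hours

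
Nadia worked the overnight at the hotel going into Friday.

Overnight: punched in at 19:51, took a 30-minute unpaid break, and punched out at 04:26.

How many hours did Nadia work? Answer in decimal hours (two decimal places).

8.08 hours

Overnight: 19:51 → midnight = 4 h 9 min; midnight → 04:26 = 4 h 26 min; span 8 h 35 min; less 30 min break → 8 h 5 min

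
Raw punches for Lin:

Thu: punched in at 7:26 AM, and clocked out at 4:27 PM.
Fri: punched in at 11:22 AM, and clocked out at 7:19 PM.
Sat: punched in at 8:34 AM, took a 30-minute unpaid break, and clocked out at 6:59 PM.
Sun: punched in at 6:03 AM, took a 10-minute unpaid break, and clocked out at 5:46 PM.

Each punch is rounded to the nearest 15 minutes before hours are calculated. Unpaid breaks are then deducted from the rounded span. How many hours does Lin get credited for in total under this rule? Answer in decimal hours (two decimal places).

Thu: in 7:26 AM→7:30 AM, out 4:27 PM→4:30 PM; 9 h 0 min
Fri: in 11:22 AM→11:15 AM, out 7:19 PM→7:15 PM; 8 h 0 min
Sat: in 8:34 AM→8:30 AM, out 6:59 PM→7:00 PM; 10 h 30 min − 30 min = 10 h 0 min
Sun: in 6:03 AM→6:00 AM, out 5:46 PM→5:45 PM; 11 h 45 min − 10 min = 11 h 35 min
Total credited: 38 h 35 min.

38.58 hours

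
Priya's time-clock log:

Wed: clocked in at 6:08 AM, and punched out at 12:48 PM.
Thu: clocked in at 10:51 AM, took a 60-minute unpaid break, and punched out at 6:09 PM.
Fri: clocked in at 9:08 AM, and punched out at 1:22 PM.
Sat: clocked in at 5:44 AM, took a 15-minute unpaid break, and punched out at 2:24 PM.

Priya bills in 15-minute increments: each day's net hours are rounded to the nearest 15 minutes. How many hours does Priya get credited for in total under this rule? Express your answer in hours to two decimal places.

Wed: 6:08 AM–12:48 PM = 6 h 40 min → rounds to 6 h 45 min
Thu: 10:51 AM–6:09 PM = 7 h 18 min − 60 min = 6 h 18 min → rounds to 6 h 15 min
Fri: 9:08 AM–1:22 PM = 4 h 14 min → rounds to 4 h 15 min
Sat: 5:44 AM–2:24 PM = 8 h 40 min − 15 min = 8 h 25 min → rounds to 8 h 30 min
Total credited: 25 h 45 min.

25.75 hours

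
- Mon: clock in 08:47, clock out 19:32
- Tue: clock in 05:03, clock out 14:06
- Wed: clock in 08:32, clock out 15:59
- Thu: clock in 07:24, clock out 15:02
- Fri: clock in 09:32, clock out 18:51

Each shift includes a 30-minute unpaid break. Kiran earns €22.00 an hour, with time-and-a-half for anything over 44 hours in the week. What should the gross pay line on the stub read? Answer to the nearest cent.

Mon: 08:47–19:32 = 10 h 45 min; less 30 min break → 10 h 15 min
Tue: 05:03–14:06 = 9 h 3 min; less 30 min break → 8 h 33 min
Wed: 08:32–15:59 = 7 h 27 min; less 30 min break → 6 h 57 min
Thu: 07:24–15:02 = 7 h 38 min; less 30 min break → 7 h 8 min
Fri: 09:32–18:51 = 9 h 19 min; less 30 min break → 8 h 49 min
Total worked: 41 h 42 min = 2502 min.
Regular 41 h 42 min = 2502 min at €22.00/h; overtime 0 h 0 min = 0 min at €33.00/h.
Pay = (2502 × €22.00 + 0 × €33.00) ÷ 60 = €917.40.

€917.40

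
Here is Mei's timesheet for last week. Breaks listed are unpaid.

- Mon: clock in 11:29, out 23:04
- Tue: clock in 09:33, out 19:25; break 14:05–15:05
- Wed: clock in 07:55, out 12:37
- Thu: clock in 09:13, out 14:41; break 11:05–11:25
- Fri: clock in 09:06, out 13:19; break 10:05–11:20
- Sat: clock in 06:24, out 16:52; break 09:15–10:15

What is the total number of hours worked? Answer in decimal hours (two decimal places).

42.72 hours

Mon: 11:29–23:04 = 11 h 35 min
Tue: 09:33–19:25 = 9 h 52 min; less 60 min break → 8 h 52 min
Wed: 07:55–12:37 = 4 h 42 min
Thu: 09:13–14:41 = 5 h 28 min; less 20 min break → 5 h 8 min
Fri: 09:06–13:19 = 4 h 13 min; less 75 min break → 2 h 58 min
Sat: 06:24–16:52 = 10 h 28 min; less 60 min break → 9 h 28 min
Total: 11 h 35 min + 8 h 52 min + 4 h 42 min + 5 h 8 min + 2 h 58 min + 9 h 28 min = 42 h 43 min.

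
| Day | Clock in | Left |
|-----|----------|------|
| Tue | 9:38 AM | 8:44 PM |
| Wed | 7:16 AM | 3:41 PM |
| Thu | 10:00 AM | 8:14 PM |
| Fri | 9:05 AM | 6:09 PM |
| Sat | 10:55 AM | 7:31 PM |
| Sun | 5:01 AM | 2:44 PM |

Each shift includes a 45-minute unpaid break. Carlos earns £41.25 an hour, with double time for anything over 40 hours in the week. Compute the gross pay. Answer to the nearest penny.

£2692.25

Tue: 9:38 AM–8:44 PM = 11 h 6 min; less 45 min break → 10 h 21 min
Wed: 7:16 AM–3:41 PM = 8 h 25 min; less 45 min break → 7 h 40 min
Thu: 10:00 AM–8:14 PM = 10 h 14 min; less 45 min break → 9 h 29 min
Fri: 9:05 AM–6:09 PM = 9 h 4 min; less 45 min break → 8 h 19 min
Sat: 10:55 AM–7:31 PM = 8 h 36 min; less 45 min break → 7 h 51 min
Sun: 5:01 AM–2:44 PM = 9 h 43 min; less 45 min break → 8 h 58 min
Total worked: 52 h 38 min = 3158 min.
Regular 40 h 0 min = 2400 min at £41.25/h; overtime 12 h 38 min = 758 min at £82.50/h.
Pay = (2400 × £41.25 + 758 × £82.50) ÷ 60 = £2692.25.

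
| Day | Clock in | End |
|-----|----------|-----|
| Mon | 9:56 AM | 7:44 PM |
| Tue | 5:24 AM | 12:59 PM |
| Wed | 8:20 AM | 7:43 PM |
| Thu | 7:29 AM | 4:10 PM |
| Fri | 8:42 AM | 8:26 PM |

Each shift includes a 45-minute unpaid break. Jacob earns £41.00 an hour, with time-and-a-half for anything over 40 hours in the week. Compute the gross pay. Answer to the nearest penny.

Mon: 9:56 AM–7:44 PM = 9 h 48 min; less 45 min break → 9 h 3 min
Tue: 5:24 AM–12:59 PM = 7 h 35 min; less 45 min break → 6 h 50 min
Wed: 8:20 AM–7:43 PM = 11 h 23 min; less 45 min break → 10 h 38 min
Thu: 7:29 AM–4:10 PM = 8 h 41 min; less 45 min break → 7 h 56 min
Fri: 8:42 AM–8:26 PM = 11 h 44 min; less 45 min break → 10 h 59 min
Total worked: 45 h 26 min = 2726 min.
Regular 40 h 0 min = 2400 min at £41.00/h; overtime 5 h 26 min = 326 min at £61.50/h.
Pay = (2400 × £41.00 + 326 × £61.50) ÷ 60 = £1974.15.

£1974.15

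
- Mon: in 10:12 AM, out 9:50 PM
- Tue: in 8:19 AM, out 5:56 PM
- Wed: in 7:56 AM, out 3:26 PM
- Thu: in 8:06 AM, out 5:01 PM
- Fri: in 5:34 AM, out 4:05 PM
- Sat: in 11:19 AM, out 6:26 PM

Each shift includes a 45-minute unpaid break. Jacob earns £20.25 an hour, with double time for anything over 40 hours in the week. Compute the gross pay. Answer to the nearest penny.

£1247.40

Mon: 10:12 AM–9:50 PM = 11 h 38 min; less 45 min break → 10 h 53 min
Tue: 8:19 AM–5:56 PM = 9 h 37 min; less 45 min break → 8 h 52 min
Wed: 7:56 AM–3:26 PM = 7 h 30 min; less 45 min break → 6 h 45 min
Thu: 8:06 AM–5:01 PM = 8 h 55 min; less 45 min break → 8 h 10 min
Fri: 5:34 AM–4:05 PM = 10 h 31 min; less 45 min break → 9 h 46 min
Sat: 11:19 AM–6:26 PM = 7 h 7 min; less 45 min break → 6 h 22 min
Total worked: 50 h 48 min = 3048 min.
Regular 40 h 0 min = 2400 min at £20.25/h; overtime 10 h 48 min = 648 min at £40.50/h.
Pay = (2400 × £20.25 + 648 × £40.50) ÷ 60 = £1247.40.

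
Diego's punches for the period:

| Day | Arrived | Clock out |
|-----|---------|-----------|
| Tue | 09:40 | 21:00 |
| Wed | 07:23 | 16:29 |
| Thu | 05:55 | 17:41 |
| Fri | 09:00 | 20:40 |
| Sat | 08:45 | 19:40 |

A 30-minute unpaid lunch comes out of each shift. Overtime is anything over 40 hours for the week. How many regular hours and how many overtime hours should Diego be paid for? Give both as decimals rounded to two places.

Tue: 09:40–21:00 = 11 h 20 min; less 30 min break → 10 h 50 min
Wed: 07:23–16:29 = 9 h 6 min; less 30 min break → 8 h 36 min
Thu: 05:55–17:41 = 11 h 46 min; less 30 min break → 11 h 16 min
Fri: 09:00–20:40 = 11 h 40 min; less 30 min break → 11 h 10 min
Sat: 08:45–19:40 = 10 h 55 min; less 30 min break → 10 h 25 min
Total worked: 52 h 17 min = 52.28 h.
Threshold 40 h → overtime 12 h 17 min, regular 40 h 0 min.

Regular 40.00 hours, overtime 12.28 hours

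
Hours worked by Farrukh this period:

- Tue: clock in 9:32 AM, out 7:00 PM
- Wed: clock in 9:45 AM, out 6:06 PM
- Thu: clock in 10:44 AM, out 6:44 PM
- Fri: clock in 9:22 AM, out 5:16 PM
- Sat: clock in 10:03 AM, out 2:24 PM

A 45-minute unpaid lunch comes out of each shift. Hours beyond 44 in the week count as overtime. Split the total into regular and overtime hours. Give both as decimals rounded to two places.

Tue: 9:32 AM–7:00 PM = 9 h 28 min; less 45 min break → 8 h 43 min
Wed: 9:45 AM–6:06 PM = 8 h 21 min; less 45 min break → 7 h 36 min
Thu: 10:44 AM–6:44 PM = 8 h 0 min; less 45 min break → 7 h 15 min
Fri: 9:22 AM–5:16 PM = 7 h 54 min; less 45 min break → 7 h 9 min
Sat: 10:03 AM–2:24 PM = 4 h 21 min; less 45 min break → 3 h 36 min
Total worked: 34 h 19 min = 34.32 h.
Threshold 44 h → overtime 0 h 0 min, regular 34 h 19 min.

Regular 34.32 hours, overtime 0.00 hours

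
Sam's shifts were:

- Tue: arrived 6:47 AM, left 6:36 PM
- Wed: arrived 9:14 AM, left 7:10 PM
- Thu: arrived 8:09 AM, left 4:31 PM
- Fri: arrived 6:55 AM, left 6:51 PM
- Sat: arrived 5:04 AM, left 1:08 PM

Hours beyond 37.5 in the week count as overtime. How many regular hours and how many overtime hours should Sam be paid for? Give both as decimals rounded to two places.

Tue: 6:47 AM–6:36 PM = 11 h 49 min
Wed: 9:14 AM–7:10 PM = 9 h 56 min
Thu: 8:09 AM–4:31 PM = 8 h 22 min
Fri: 6:55 AM–6:51 PM = 11 h 56 min
Sat: 5:04 AM–1:08 PM = 8 h 4 min
Total worked: 50 h 7 min = 50.12 h.
Threshold 37.5 h → overtime 12 h 37 min, regular 37 h 30 min.

Regular 37.50 hours, overtime 12.62 hours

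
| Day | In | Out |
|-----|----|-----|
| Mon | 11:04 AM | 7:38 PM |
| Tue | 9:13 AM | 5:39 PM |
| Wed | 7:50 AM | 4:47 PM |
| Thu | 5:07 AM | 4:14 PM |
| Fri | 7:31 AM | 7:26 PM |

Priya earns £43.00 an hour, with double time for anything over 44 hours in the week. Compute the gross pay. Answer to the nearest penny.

Mon: 11:04 AM–7:38 PM = 8 h 34 min
Tue: 9:13 AM–5:39 PM = 8 h 26 min
Wed: 7:50 AM–4:47 PM = 8 h 57 min
Thu: 5:07 AM–4:14 PM = 11 h 7 min
Fri: 7:31 AM–7:26 PM = 11 h 55 min
Total worked: 48 h 59 min = 2939 min.
Regular 44 h 0 min = 2640 min at £43.00/h; overtime 4 h 59 min = 299 min at £86.00/h.
Pay = (2640 × £43.00 + 299 × £86.00) ÷ 60 = £2320.57.

£2320.57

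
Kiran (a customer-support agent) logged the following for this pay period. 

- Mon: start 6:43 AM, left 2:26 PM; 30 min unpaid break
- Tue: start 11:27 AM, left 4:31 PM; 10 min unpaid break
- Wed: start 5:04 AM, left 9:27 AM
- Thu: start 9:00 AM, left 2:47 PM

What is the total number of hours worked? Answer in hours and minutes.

Mon: 6:43 AM–2:26 PM = 7 h 43 min; less 30 min break → 7 h 13 min
Tue: 11:27 AM–4:31 PM = 5 h 4 min; less 10 min break → 4 h 54 min
Wed: 5:04 AM–9:27 AM = 4 h 23 min
Thu: 9:00 AM–2:47 PM = 5 h 47 min
Total: 7 h 13 min + 4 h 54 min + 4 h 23 min + 5 h 47 min = 22 h 17 min.

22 h 17 min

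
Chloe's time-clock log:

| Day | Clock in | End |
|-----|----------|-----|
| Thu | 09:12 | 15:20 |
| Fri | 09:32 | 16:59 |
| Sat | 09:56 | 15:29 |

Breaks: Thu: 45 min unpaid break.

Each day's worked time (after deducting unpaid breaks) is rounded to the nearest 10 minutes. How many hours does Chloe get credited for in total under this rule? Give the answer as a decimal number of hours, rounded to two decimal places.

Thu: 09:12–15:20 = 6 h 8 min − 45 min = 5 h 23 min → rounds to 5 h 20 min
Fri: 09:32–16:59 = 7 h 27 min → rounds to 7 h 30 min
Sat: 09:56–15:29 = 5 h 33 min → rounds to 5 h 30 min
Total credited: 18 h 20 min.

18.33 hours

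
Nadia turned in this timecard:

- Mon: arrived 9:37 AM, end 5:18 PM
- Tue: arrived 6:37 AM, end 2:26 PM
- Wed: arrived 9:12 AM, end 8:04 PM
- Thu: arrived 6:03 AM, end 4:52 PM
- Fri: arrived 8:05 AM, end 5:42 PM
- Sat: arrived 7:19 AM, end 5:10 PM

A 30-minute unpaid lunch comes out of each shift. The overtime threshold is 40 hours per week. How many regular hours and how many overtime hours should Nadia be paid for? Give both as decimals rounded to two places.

Mon: 9:37 AM–5:18 PM = 7 h 41 min; less 30 min break → 7 h 11 min
Tue: 6:37 AM–2:26 PM = 7 h 49 min; less 30 min break → 7 h 19 min
Wed: 9:12 AM–8:04 PM = 10 h 52 min; less 30 min break → 10 h 22 min
Thu: 6:03 AM–4:52 PM = 10 h 49 min; less 30 min break → 10 h 19 min
Fri: 8:05 AM–5:42 PM = 9 h 37 min; less 30 min break → 9 h 7 min
Sat: 7:19 AM–5:10 PM = 9 h 51 min; less 30 min break → 9 h 21 min
Total worked: 53 h 39 min = 53.65 h.
Threshold 40 h → overtime 13 h 39 min, regular 40 h 0 min.

Regular 40.00 hours, overtime 13.65 hours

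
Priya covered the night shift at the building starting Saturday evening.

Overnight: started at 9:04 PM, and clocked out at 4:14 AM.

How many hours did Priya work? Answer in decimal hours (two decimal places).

7.17 hours

Overnight: 9:04 PM → midnight = 2 h 56 min; midnight → 4:14 AM = 4 h 14 min; span 7 h 10 min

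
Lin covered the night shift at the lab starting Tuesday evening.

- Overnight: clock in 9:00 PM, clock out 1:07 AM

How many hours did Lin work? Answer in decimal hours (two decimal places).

Overnight: 9:00 PM → midnight = 3 h 0 min; midnight → 1:07 AM = 1 h 7 min; span 4 h 7 min

4.12 hours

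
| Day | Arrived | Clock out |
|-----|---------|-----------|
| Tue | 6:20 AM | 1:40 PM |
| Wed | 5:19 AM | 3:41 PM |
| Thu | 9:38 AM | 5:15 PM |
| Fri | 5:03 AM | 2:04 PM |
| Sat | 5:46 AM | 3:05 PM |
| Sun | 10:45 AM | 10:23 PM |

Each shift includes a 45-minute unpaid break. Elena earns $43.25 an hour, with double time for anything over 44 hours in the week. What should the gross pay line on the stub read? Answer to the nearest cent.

$2489.76

Tue: 6:20 AM–1:40 PM = 7 h 20 min; less 45 min break → 6 h 35 min
Wed: 5:19 AM–3:41 PM = 10 h 22 min; less 45 min break → 9 h 37 min
Thu: 9:38 AM–5:15 PM = 7 h 37 min; less 45 min break → 6 h 52 min
Fri: 5:03 AM–2:04 PM = 9 h 1 min; less 45 min break → 8 h 16 min
Sat: 5:46 AM–3:05 PM = 9 h 19 min; less 45 min break → 8 h 34 min
Sun: 10:45 AM–10:23 PM = 11 h 38 min; less 45 min break → 10 h 53 min
Total worked: 50 h 47 min = 3047 min.
Regular 44 h 0 min = 2640 min at $43.25/h; overtime 6 h 47 min = 407 min at $86.50/h.
Pay = (2640 × $43.25 + 407 × $86.50) ÷ 60 = $2489.76.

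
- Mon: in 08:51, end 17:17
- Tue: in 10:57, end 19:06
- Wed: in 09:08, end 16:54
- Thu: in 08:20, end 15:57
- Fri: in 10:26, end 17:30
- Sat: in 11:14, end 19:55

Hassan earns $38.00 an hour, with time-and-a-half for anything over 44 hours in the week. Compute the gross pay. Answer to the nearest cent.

Mon: 08:51–17:17 = 8 h 26 min
Tue: 10:57–19:06 = 8 h 9 min
Wed: 09:08–16:54 = 7 h 46 min
Thu: 08:20–15:57 = 7 h 37 min
Fri: 10:26–17:30 = 7 h 4 min
Sat: 11:14–19:55 = 8 h 41 min
Total worked: 47 h 43 min = 2863 min.
Regular 44 h 0 min = 2640 min at $38.00/h; overtime 3 h 43 min = 223 min at $57.00/h.
Pay = (2640 × $38.00 + 223 × $57.00) ÷ 60 = $1883.85.

$1883.85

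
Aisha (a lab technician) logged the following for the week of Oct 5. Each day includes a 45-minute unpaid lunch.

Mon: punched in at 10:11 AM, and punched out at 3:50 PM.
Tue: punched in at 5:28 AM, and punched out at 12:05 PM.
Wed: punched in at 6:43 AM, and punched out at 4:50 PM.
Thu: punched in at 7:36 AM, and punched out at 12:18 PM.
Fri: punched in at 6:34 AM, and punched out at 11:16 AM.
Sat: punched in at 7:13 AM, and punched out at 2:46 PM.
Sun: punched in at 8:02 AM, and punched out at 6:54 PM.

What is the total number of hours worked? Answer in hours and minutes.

Mon: 10:11 AM–3:50 PM = 5 h 39 min; less 45 min break → 4 h 54 min
Tue: 5:28 AM–12:05 PM = 6 h 37 min; less 45 min break → 5 h 52 min
Wed: 6:43 AM–4:50 PM = 10 h 7 min; less 45 min break → 9 h 22 min
Thu: 7:36 AM–12:18 PM = 4 h 42 min; less 45 min break → 3 h 57 min
Fri: 6:34 AM–11:16 AM = 4 h 42 min; less 45 min break → 3 h 57 min
Sat: 7:13 AM–2:46 PM = 7 h 33 min; less 45 min break → 6 h 48 min
Sun: 8:02 AM–6:54 PM = 10 h 52 min; less 45 min break → 10 h 7 min
Total: 4 h 54 min + 5 h 52 min + 9 h 22 min + 3 h 57 min + 3 h 57 min + 6 h 48 min + 10 h 7 min = 44 h 57 min.

44 h 57 min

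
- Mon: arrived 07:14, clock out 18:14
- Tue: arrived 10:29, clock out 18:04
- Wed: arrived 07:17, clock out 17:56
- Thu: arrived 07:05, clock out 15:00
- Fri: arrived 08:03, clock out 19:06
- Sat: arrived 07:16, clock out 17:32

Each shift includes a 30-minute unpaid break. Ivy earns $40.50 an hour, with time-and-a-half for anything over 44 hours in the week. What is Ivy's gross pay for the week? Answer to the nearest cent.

Mon: 07:14–18:14 = 11 h 0 min; less 30 min break → 10 h 30 min
Tue: 10:29–18:04 = 7 h 35 min; less 30 min break → 7 h 5 min
Wed: 07:17–17:56 = 10 h 39 min; less 30 min break → 10 h 9 min
Thu: 07:05–15:00 = 7 h 55 min; less 30 min break → 7 h 25 min
Fri: 08:03–19:06 = 11 h 3 min; less 30 min break → 10 h 33 min
Sat: 07:16–17:32 = 10 h 16 min; less 30 min break → 9 h 46 min
Total worked: 55 h 28 min = 3328 min.
Regular 44 h 0 min = 2640 min at $40.50/h; overtime 11 h 28 min = 688 min at $60.75/h.
Pay = (2640 × $40.50 + 688 × $60.75) ÷ 60 = $2478.60.

$2478.60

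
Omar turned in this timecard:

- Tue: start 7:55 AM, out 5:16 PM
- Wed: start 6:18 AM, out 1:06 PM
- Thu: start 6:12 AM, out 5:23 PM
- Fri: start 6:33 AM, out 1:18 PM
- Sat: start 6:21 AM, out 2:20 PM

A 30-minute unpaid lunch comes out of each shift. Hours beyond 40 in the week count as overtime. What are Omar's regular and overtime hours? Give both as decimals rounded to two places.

Tue: 7:55 AM–5:16 PM = 9 h 21 min; less 30 min break → 8 h 51 min
Wed: 6:18 AM–1:06 PM = 6 h 48 min; less 30 min break → 6 h 18 min
Thu: 6:12 AM–5:23 PM = 11 h 11 min; less 30 min break → 10 h 41 min
Fri: 6:33 AM–1:18 PM = 6 h 45 min; less 30 min break → 6 h 15 min
Sat: 6:21 AM–2:20 PM = 7 h 59 min; less 30 min break → 7 h 29 min
Total worked: 39 h 34 min = 39.57 h.
Threshold 40 h → overtime 0 h 0 min, regular 39 h 34 min.

Regular 39.57 hours, overtime 0.00 hours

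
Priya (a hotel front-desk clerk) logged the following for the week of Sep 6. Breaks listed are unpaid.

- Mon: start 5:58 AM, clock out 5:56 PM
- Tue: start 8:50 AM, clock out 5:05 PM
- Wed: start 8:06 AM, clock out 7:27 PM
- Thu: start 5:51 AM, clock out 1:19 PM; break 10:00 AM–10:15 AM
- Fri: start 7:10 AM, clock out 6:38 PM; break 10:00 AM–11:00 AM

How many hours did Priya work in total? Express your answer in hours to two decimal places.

49.25 hours

Mon: 5:58 AM–5:56 PM = 11 h 58 min
Tue: 8:50 AM–5:05 PM = 8 h 15 min
Wed: 8:06 AM–7:27 PM = 11 h 21 min
Thu: 5:51 AM–1:19 PM = 7 h 28 min; less 15 min break → 7 h 13 min
Fri: 7:10 AM–6:38 PM = 11 h 28 min; less 60 min break → 10 h 28 min
Total: 11 h 58 min + 8 h 15 min + 11 h 21 min + 7 h 13 min + 10 h 28 min = 49 h 15 min.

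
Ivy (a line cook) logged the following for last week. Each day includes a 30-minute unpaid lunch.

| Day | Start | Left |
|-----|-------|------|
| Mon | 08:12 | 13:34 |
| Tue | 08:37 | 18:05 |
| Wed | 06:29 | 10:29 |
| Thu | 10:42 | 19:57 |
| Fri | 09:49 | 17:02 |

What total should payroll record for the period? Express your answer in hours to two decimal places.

Mon: 08:12–13:34 = 5 h 22 min; less 30 min break → 4 h 52 min
Tue: 08:37–18:05 = 9 h 28 min; less 30 min break → 8 h 58 min
Wed: 06:29–10:29 = 4 h 0 min; less 30 min break → 3 h 30 min
Thu: 10:42–19:57 = 9 h 15 min; less 30 min break → 8 h 45 min
Fri: 09:49–17:02 = 7 h 13 min; less 30 min break → 6 h 43 min
Total: 4 h 52 min + 8 h 58 min + 3 h 30 min + 8 h 45 min + 6 h 43 min = 32 h 48 min.

32.80 hours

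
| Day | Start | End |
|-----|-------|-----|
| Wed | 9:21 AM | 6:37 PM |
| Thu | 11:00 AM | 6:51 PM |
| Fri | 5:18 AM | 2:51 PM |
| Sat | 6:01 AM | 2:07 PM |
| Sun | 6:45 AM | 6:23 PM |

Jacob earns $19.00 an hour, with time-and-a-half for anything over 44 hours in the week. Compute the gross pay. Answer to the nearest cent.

$904.40

Wed: 9:21 AM–6:37 PM = 9 h 16 min
Thu: 11:00 AM–6:51 PM = 7 h 51 min
Fri: 5:18 AM–2:51 PM = 9 h 33 min
Sat: 6:01 AM–2:07 PM = 8 h 6 min
Sun: 6:45 AM–6:23 PM = 11 h 38 min
Total worked: 46 h 24 min = 2784 min.
Regular 44 h 0 min = 2640 min at $19.00/h; overtime 2 h 24 min = 144 min at $28.50/h.
Pay = (2640 × $19.00 + 144 × $28.50) ÷ 60 = $904.40.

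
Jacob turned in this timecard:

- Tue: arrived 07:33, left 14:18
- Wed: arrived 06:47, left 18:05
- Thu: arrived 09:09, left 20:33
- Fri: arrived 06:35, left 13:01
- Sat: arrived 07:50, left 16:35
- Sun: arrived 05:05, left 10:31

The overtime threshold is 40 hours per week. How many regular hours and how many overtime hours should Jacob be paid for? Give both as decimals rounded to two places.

Regular 40.00 hours, overtime 10.07 hours

Tue: 07:33–14:18 = 6 h 45 min
Wed: 06:47–18:05 = 11 h 18 min
Thu: 09:09–20:33 = 11 h 24 min
Fri: 06:35–13:01 = 6 h 26 min
Sat: 07:50–16:35 = 8 h 45 min
Sun: 05:05–10:31 = 5 h 26 min
Total worked: 50 h 4 min = 50.07 h.
Threshold 40 h → overtime 10 h 4 min, regular 40 h 0 min.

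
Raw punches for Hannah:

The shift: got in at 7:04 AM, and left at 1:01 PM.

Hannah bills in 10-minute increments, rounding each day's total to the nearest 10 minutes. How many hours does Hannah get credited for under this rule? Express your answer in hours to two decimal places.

6.00 hours

The shift: 7:04 AM–1:01 PM = 5 h 57 min → rounds to 6 h 0 min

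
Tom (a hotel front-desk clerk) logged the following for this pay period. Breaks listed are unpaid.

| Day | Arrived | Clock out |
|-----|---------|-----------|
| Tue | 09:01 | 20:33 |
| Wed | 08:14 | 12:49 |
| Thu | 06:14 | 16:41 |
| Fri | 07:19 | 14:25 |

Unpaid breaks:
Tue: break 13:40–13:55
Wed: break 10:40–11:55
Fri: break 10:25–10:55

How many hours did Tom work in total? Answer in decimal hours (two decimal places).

31.67 hours

Tue: 09:01–20:33 = 11 h 32 min; less 15 min break → 11 h 17 min
Wed: 08:14–12:49 = 4 h 35 min; less 75 min break → 3 h 20 min
Thu: 06:14–16:41 = 10 h 27 min
Fri: 07:19–14:25 = 7 h 6 min; less 30 min break → 6 h 36 min
Total: 11 h 17 min + 3 h 20 min + 10 h 27 min + 6 h 36 min = 31 h 40 min.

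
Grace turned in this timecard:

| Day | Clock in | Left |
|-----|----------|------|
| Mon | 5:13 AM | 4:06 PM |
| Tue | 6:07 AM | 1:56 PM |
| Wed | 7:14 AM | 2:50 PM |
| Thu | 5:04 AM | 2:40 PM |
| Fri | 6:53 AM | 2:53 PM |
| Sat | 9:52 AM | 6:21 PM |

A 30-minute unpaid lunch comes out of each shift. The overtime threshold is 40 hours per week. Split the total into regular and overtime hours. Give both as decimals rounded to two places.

Regular 40.00 hours, overtime 9.38 hours

Mon: 5:13 AM–4:06 PM = 10 h 53 min; less 30 min break → 10 h 23 min
Tue: 6:07 AM–1:56 PM = 7 h 49 min; less 30 min break → 7 h 19 min
Wed: 7:14 AM–2:50 PM = 7 h 36 min; less 30 min break → 7 h 6 min
Thu: 5:04 AM–2:40 PM = 9 h 36 min; less 30 min break → 9 h 6 min
Fri: 6:53 AM–2:53 PM = 8 h 0 min; less 30 min break → 7 h 30 min
Sat: 9:52 AM–6:21 PM = 8 h 29 min; less 30 min break → 7 h 59 min
Total worked: 49 h 23 min = 49.38 h.
Threshold 40 h → overtime 9 h 23 min, regular 40 h 0 min.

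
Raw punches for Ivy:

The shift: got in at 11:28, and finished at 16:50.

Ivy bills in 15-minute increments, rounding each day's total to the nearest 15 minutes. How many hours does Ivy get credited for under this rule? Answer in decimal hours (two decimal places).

The shift: 11:28–16:50 = 5 h 22 min → rounds to 5 h 15 min

5.25 hours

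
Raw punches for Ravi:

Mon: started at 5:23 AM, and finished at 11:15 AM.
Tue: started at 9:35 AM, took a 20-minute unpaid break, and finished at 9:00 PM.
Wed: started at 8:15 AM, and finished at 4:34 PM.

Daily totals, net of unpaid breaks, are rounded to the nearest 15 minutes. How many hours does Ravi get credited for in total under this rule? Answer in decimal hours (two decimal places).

25.00 hours

Mon: 5:23 AM–11:15 AM = 5 h 52 min → rounds to 5 h 45 min
Tue: 9:35 AM–9:00 PM = 11 h 25 min − 20 min = 11 h 5 min → rounds to 11 h 0 min
Wed: 8:15 AM–4:34 PM = 8 h 19 min → rounds to 8 h 15 min
Total credited: 25 h 0 min.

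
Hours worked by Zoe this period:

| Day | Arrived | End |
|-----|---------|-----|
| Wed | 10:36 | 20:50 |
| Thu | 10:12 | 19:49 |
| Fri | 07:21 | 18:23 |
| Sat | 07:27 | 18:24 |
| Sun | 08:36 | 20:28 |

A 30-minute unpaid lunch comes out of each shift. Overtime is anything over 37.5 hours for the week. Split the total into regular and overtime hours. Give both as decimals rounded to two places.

Wed: 10:36–20:50 = 10 h 14 min; less 30 min break → 9 h 44 min
Thu: 10:12–19:49 = 9 h 37 min; less 30 min break → 9 h 7 min
Fri: 07:21–18:23 = 11 h 2 min; less 30 min break → 10 h 32 min
Sat: 07:27–18:24 = 10 h 57 min; less 30 min break → 10 h 27 min
Sun: 08:36–20:28 = 11 h 52 min; less 30 min break → 11 h 22 min
Total worked: 51 h 12 min = 51.20 h.
Threshold 37.5 h → overtime 13 h 42 min, regular 37 h 30 min.

Regular 37.50 hours, overtime 13.70 hours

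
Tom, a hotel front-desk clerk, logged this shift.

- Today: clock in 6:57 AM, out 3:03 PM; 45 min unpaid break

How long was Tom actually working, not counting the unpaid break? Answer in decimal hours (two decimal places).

7.35 hours

Today: 6:57 AM–3:03 PM = 8 h 6 min; less 45 min break → 7 h 21 min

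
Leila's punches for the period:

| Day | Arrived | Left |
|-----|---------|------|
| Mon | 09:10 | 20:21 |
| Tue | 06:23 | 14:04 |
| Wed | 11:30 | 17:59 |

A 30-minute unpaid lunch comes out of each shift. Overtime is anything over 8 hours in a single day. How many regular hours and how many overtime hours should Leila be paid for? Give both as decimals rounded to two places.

Regular 21.17 hours, overtime 2.68 hours

Mon: 09:10–20:21 = 11 h 11 min; less 30 min break → 10 h 41 min
Tue: 06:23–14:04 = 7 h 41 min; less 30 min break → 7 h 11 min
Wed: 11:30–17:59 = 6 h 29 min; less 30 min break → 5 h 59 min
Mon reg 8 h 0 min / OT 2 h 41 min; Tue reg 7 h 11 min / OT 0 h 0 min; Wed reg 5 h 59 min / OT 0 h 0 min.
Totals: regular 21 h 10 min, overtime 2 h 41 min.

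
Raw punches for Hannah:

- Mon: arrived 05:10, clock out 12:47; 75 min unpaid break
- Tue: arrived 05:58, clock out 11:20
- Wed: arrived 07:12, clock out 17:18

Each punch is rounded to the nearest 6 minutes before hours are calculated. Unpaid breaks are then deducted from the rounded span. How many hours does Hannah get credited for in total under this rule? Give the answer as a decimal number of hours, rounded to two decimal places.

21.75 hours

Mon: in 05:10→05:12, out 12:47→12:48; 7 h 36 min − 75 min = 6 h 21 min
Tue: in 05:58→06:00, out 11:20→11:18; 5 h 18 min
Wed: in 07:12→07:12, out 17:18→17:18; 10 h 6 min
Total credited: 21 h 45 min.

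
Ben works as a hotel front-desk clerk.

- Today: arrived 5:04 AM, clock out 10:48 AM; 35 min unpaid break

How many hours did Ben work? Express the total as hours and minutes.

5 h 9 min

Today: 5:04 AM–10:48 AM = 5 h 44 min; less 35 min break → 5 h 9 min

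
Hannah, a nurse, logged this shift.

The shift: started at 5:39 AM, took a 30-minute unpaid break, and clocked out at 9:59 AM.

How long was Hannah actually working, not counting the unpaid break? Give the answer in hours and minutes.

3 h 50 min

The shift: 5:39 AM–9:59 AM = 4 h 20 min; less 30 min break → 3 h 50 min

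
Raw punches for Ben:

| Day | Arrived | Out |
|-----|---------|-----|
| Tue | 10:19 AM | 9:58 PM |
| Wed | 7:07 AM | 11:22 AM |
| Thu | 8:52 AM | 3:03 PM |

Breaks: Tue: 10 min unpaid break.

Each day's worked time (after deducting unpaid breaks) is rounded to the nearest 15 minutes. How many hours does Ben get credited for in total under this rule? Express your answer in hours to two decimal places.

22.00 hours

Tue: 10:19 AM–9:58 PM = 11 h 39 min − 10 min = 11 h 29 min → rounds to 11 h 30 min
Wed: 7:07 AM–11:22 AM = 4 h 15 min → rounds to 4 h 15 min
Thu: 8:52 AM–3:03 PM = 6 h 11 min → rounds to 6 h 15 min
Total credited: 22 h 0 min.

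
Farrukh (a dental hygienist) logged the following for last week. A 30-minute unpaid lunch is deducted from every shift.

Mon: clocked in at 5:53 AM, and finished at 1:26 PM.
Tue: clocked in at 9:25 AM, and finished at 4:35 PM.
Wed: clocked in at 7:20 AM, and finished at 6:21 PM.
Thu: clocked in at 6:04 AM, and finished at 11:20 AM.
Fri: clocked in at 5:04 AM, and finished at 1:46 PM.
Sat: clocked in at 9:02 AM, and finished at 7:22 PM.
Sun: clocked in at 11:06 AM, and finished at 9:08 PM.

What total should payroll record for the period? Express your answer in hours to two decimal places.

56.57 hours

Mon: 5:53 AM–1:26 PM = 7 h 33 min; less 30 min break → 7 h 3 min
Tue: 9:25 AM–4:35 PM = 7 h 10 min; less 30 min break → 6 h 40 min
Wed: 7:20 AM–6:21 PM = 11 h 1 min; less 30 min break → 10 h 31 min
Thu: 6:04 AM–11:20 AM = 5 h 16 min; less 30 min break → 4 h 46 min
Fri: 5:04 AM–1:46 PM = 8 h 42 min; less 30 min break → 8 h 12 min
Sat: 9:02 AM–7:22 PM = 10 h 20 min; less 30 min break → 9 h 50 min
Sun: 11:06 AM–9:08 PM = 10 h 2 min; less 30 min break → 9 h 32 min
Total: 7 h 3 min + 6 h 40 min + 10 h 31 min + 4 h 46 min + 8 h 12 min + 9 h 50 min + 9 h 32 min = 56 h 34 min.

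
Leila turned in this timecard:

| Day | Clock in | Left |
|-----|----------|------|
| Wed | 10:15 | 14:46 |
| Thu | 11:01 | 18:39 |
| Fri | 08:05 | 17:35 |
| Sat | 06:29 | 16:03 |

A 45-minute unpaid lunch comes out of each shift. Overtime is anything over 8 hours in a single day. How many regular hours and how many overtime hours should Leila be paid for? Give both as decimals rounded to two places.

Regular 26.65 hours, overtime 1.57 hours

Wed: 10:15–14:46 = 4 h 31 min; less 45 min break → 3 h 46 min
Thu: 11:01–18:39 = 7 h 38 min; less 45 min break → 6 h 53 min
Fri: 08:05–17:35 = 9 h 30 min; less 45 min break → 8 h 45 min
Sat: 06:29–16:03 = 9 h 34 min; less 45 min break → 8 h 49 min
Wed reg 3 h 46 min / OT 0 h 0 min; Thu reg 6 h 53 min / OT 0 h 0 min; Fri reg 8 h 0 min / OT 0 h 45 min; Sat reg 8 h 0 min / OT 0 h 49 min.
Totals: regular 26 h 39 min, overtime 1 h 34 min.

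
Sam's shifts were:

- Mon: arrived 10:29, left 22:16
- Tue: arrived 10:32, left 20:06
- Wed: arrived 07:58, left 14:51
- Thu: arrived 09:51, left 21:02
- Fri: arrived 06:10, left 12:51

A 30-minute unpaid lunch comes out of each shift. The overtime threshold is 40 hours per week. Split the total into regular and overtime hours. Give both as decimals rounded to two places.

Regular 40.00 hours, overtime 3.60 hours

Mon: 10:29–22:16 = 11 h 47 min; less 30 min break → 11 h 17 min
Tue: 10:32–20:06 = 9 h 34 min; less 30 min break → 9 h 4 min
Wed: 07:58–14:51 = 6 h 53 min; less 30 min break → 6 h 23 min
Thu: 09:51–21:02 = 11 h 11 min; less 30 min break → 10 h 41 min
Fri: 06:10–12:51 = 6 h 41 min; less 30 min break → 6 h 11 min
Total worked: 43 h 36 min = 43.60 h.
Threshold 40 h → overtime 3 h 36 min, regular 40 h 0 min.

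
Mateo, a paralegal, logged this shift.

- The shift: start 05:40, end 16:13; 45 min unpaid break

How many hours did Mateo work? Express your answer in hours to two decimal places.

9.80 hours

The shift: 05:40–16:13 = 10 h 33 min; less 45 min break → 9 h 48 min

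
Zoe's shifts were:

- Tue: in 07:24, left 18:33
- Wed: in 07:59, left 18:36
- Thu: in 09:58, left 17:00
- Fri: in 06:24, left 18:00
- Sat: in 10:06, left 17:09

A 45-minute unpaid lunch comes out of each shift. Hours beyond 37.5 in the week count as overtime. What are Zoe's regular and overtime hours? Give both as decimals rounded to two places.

Regular 37.50 hours, overtime 6.20 hours

Tue: 07:24–18:33 = 11 h 9 min; less 45 min break → 10 h 24 min
Wed: 07:59–18:36 = 10 h 37 min; less 45 min break → 9 h 52 min
Thu: 09:58–17:00 = 7 h 2 min; less 45 min break → 6 h 17 min
Fri: 06:24–18:00 = 11 h 36 min; less 45 min break → 10 h 51 min
Sat: 10:06–17:09 = 7 h 3 min; less 45 min break → 6 h 18 min
Total worked: 43 h 42 min = 43.70 h.
Threshold 37.5 h → overtime 6 h 12 min, regular 37 h 30 min.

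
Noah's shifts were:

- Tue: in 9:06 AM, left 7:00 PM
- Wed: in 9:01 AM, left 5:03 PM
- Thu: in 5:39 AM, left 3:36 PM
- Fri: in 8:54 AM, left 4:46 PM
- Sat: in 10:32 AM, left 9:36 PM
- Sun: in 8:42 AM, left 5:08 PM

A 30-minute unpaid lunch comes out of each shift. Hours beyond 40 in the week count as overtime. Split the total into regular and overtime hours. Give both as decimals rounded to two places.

Tue: 9:06 AM–7:00 PM = 9 h 54 min; less 30 min break → 9 h 24 min
Wed: 9:01 AM–5:03 PM = 8 h 2 min; less 30 min break → 7 h 32 min
Thu: 5:39 AM–3:36 PM = 9 h 57 min; less 30 min break → 9 h 27 min
Fri: 8:54 AM–4:46 PM = 7 h 52 min; less 30 min break → 7 h 22 min
Sat: 10:32 AM–9:36 PM = 11 h 4 min; less 30 min break → 10 h 34 min
Sun: 8:42 AM–5:08 PM = 8 h 26 min; less 30 min break → 7 h 56 min
Total worked: 52 h 15 min = 52.25 h.
Threshold 40 h → overtime 12 h 15 min, regular 40 h 0 min.

Regular 40.00 hours, overtime 12.25 hours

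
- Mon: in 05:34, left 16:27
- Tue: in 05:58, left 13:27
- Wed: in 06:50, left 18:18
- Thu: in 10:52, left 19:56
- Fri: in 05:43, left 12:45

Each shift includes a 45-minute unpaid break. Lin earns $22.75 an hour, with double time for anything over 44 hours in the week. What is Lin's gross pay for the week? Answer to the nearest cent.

Mon: 05:34–16:27 = 10 h 53 min; less 45 min break → 10 h 8 min
Tue: 05:58–13:27 = 7 h 29 min; less 45 min break → 6 h 44 min
Wed: 06:50–18:18 = 11 h 28 min; less 45 min break → 10 h 43 min
Thu: 10:52–19:56 = 9 h 4 min; less 45 min break → 8 h 19 min
Fri: 05:43–12:45 = 7 h 2 min; less 45 min break → 6 h 17 min
Total worked: 42 h 11 min = 2531 min.
Regular 42 h 11 min = 2531 min at $22.75/h; overtime 0 h 0 min = 0 min at $45.50/h.
Pay = (2531 × $22.75 + 0 × $45.50) ÷ 60 = $959.67.

$959.67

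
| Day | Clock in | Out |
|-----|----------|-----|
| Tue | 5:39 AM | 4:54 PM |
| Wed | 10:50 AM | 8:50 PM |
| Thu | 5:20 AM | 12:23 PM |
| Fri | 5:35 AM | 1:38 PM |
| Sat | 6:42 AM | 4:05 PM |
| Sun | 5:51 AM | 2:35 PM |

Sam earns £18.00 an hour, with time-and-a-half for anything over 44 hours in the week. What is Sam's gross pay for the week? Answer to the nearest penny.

Tue: 5:39 AM–4:54 PM = 11 h 15 min
Wed: 10:50 AM–8:50 PM = 10 h 0 min
Thu: 5:20 AM–12:23 PM = 7 h 3 min
Fri: 5:35 AM–1:38 PM = 8 h 3 min
Sat: 6:42 AM–4:05 PM = 9 h 23 min
Sun: 5:51 AM–2:35 PM = 8 h 44 min
Total worked: 54 h 28 min = 3268 min.
Regular 44 h 0 min = 2640 min at £18.00/h; overtime 10 h 28 min = 628 min at £27.00/h.
Pay = (2640 × £18.00 + 628 × £27.00) ÷ 60 = £1074.60.

£1074.60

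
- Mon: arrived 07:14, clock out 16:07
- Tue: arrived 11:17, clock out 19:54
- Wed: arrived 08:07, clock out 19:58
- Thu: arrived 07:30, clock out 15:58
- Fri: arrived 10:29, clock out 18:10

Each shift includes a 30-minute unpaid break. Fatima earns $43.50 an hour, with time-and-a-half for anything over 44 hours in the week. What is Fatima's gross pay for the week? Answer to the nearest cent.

$1870.50

Mon: 07:14–16:07 = 8 h 53 min; less 30 min break → 8 h 23 min
Tue: 11:17–19:54 = 8 h 37 min; less 30 min break → 8 h 7 min
Wed: 08:07–19:58 = 11 h 51 min; less 30 min break → 11 h 21 min
Thu: 07:30–15:58 = 8 h 28 min; less 30 min break → 7 h 58 min
Fri: 10:29–18:10 = 7 h 41 min; less 30 min break → 7 h 11 min
Total worked: 43 h 0 min = 2580 min.
Regular 43 h 0 min = 2580 min at $43.50/h; overtime 0 h 0 min = 0 min at $65.25/h.
Pay = (2580 × $43.50 + 0 × $65.25) ÷ 60 = $1870.50.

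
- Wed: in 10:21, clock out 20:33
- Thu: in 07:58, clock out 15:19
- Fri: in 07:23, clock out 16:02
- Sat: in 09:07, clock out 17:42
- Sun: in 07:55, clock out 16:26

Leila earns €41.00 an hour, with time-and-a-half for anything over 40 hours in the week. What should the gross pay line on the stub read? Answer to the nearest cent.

€1842.95

Wed: 10:21–20:33 = 10 h 12 min
Thu: 07:58–15:19 = 7 h 21 min
Fri: 07:23–16:02 = 8 h 39 min
Sat: 09:07–17:42 = 8 h 35 min
Sun: 07:55–16:26 = 8 h 31 min
Total worked: 43 h 18 min = 2598 min.
Regular 40 h 0 min = 2400 min at €41.00/h; overtime 3 h 18 min = 198 min at €61.50/h.
Pay = (2400 × €41.00 + 198 × €61.50) ÷ 60 = €1842.95.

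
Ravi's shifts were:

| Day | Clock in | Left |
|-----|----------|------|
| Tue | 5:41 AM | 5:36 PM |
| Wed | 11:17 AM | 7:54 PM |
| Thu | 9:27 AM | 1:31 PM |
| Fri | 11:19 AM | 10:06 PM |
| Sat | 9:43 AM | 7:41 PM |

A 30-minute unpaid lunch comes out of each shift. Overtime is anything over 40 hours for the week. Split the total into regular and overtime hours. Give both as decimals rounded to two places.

Tue: 5:41 AM–5:36 PM = 11 h 55 min; less 30 min break → 11 h 25 min
Wed: 11:17 AM–7:54 PM = 8 h 37 min; less 30 min break → 8 h 7 min
Thu: 9:27 AM–1:31 PM = 4 h 4 min; less 30 min break → 3 h 34 min
Fri: 11:19 AM–10:06 PM = 10 h 47 min; less 30 min break → 10 h 17 min
Sat: 9:43 AM–7:41 PM = 9 h 58 min; less 30 min break → 9 h 28 min
Total worked: 42 h 51 min = 42.85 h.
Threshold 40 h → overtime 2 h 51 min, regular 40 h 0 min.

Regular 40.00 hours, overtime 2.85 hours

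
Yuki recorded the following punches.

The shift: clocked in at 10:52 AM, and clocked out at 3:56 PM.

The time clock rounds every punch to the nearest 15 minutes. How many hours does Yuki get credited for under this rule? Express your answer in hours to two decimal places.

5.25 hours

The shift: in 10:52 AM→10:45 AM, out 3:56 PM→4:00 PM; 5 h 15 min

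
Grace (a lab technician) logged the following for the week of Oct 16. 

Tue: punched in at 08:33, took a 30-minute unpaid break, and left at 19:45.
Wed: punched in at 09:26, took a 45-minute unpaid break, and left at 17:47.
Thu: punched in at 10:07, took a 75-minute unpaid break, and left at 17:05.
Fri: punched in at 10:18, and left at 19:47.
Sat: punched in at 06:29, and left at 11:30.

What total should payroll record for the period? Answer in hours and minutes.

Tue: 08:33–19:45 = 11 h 12 min; less 30 min break → 10 h 42 min
Wed: 09:26–17:47 = 8 h 21 min; less 45 min break → 7 h 36 min
Thu: 10:07–17:05 = 6 h 58 min; less 75 min break → 5 h 43 min
Fri: 10:18–19:47 = 9 h 29 min
Sat: 06:29–11:30 = 5 h 1 min
Total: 10 h 42 min + 7 h 36 min + 5 h 43 min + 9 h 29 min + 5 h 1 min = 38 h 31 min.

38 h 31 min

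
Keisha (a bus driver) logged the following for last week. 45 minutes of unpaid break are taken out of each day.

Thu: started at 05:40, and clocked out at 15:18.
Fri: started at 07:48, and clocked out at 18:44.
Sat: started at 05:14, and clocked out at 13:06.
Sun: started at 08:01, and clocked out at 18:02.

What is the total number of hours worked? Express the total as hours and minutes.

Thu: 05:40–15:18 = 9 h 38 min; less 45 min break → 8 h 53 min
Fri: 07:48–18:44 = 10 h 56 min; less 45 min break → 10 h 11 min
Sat: 05:14–13:06 = 7 h 52 min; less 45 min break → 7 h 7 min
Sun: 08:01–18:02 = 10 h 1 min; less 45 min break → 9 h 16 min
Total: 8 h 53 min + 10 h 11 min + 7 h 7 min + 9 h 16 min = 35 h 27 min.

35 h 27 min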